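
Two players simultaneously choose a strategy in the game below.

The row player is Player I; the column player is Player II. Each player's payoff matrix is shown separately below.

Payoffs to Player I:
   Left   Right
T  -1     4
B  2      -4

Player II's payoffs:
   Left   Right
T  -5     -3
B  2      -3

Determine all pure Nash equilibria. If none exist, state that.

(T, Left): Player I can switch to B (-1 → 2). Not NE.
(T, Right): Player I gets 4, best alternative -4; Player II gets -3, best alternative -5. No profitable deviation — NE.
(B, Left): Player I gets 2, best alternative -1; Player II gets 2, best alternative -3. No profitable deviation — NE.
(B, Right): Player I can switch to T (-4 → 4). Not NE.

(T, Right); (B, Left)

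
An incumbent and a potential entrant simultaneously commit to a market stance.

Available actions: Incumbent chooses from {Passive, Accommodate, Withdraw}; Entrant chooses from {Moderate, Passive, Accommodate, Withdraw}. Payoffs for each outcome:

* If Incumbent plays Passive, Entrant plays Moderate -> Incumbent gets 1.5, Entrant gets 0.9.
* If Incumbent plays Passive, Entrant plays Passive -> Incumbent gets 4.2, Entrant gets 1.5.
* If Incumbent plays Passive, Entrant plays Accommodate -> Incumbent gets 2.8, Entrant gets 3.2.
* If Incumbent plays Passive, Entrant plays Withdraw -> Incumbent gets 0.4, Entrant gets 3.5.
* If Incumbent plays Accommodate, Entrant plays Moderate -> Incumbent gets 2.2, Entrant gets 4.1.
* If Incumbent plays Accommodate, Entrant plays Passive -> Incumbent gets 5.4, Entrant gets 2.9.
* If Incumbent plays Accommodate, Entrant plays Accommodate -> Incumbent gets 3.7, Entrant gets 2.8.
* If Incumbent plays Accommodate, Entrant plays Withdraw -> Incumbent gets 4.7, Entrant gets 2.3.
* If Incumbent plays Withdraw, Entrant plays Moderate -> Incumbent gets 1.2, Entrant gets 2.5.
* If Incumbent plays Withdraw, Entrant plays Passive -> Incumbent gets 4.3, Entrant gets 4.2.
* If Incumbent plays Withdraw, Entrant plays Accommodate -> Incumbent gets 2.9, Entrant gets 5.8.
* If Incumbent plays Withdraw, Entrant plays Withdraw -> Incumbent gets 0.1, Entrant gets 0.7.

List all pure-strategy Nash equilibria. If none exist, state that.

Pure NE: (Accommodate, Moderate)

Incumbent against Moderate: payoffs 1.5, 2.2, 1.2 → best response Accommodate.
Incumbent against Passive: payoffs 4.2, 5.4, 4.3 → best response Accommodate.
Incumbent against Accommodate: payoffs 2.8, 3.7, 2.9 → best response Accommodate.
Incumbent against Withdraw: payoffs 0.4, 4.7, 0.1 → best response Accommodate.
Entrant against Passive: payoffs 0.9, 1.5, 3.2, 3.5 → best response Withdraw.
Entrant against Accommodate: payoffs 4.1, 2.9, 2.8, 2.3 → best response Moderate.
Entrant against Withdraw: payoffs 2.5, 4.2, 5.8, 0.7 → best response Accommodate.
Mutual best responses: (Accommodate, Moderate).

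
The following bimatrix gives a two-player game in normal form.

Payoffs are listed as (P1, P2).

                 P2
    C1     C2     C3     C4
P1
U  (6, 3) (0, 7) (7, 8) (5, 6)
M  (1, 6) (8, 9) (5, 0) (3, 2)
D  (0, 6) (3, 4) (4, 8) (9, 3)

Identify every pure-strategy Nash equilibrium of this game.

For each strategy profile, look for a profitable unilateral deviation.
(U, C1): P2 can switch to C2 (3 → 7). Not NE.
(U, C2): P1 can switch to M (0 → 8). Not NE.
(U, C3): P1 gets 7, best alternative 5; P2 gets 8, best alternative 7. No profitable deviation — NE.
(U, C4): P1 can switch to D (5 → 9). Not NE.
(M, C1): P1 can switch to U (1 → 6). Not NE.
(M, C2): P1 gets 8, best alternative 3; P2 gets 9, best alternative 6. No profitable deviation — NE.
(M, C3): P1 can switch to U (5 → 7). Not NE.
(M, C4): P1 can switch to U (3 → 5). Not NE.
(D, C1): P1 can switch to U (0 → 6). Not NE.
(D, C2): P1 can switch to M (3 → 8). Not NE.
(D, C3): P1 can switch to U (4 → 7). Not NE.
(D, C4): P2 can switch to C1 (3 → 6). Not NE.

Pure-strategy Nash equilibria: (U, C3); (M, C2)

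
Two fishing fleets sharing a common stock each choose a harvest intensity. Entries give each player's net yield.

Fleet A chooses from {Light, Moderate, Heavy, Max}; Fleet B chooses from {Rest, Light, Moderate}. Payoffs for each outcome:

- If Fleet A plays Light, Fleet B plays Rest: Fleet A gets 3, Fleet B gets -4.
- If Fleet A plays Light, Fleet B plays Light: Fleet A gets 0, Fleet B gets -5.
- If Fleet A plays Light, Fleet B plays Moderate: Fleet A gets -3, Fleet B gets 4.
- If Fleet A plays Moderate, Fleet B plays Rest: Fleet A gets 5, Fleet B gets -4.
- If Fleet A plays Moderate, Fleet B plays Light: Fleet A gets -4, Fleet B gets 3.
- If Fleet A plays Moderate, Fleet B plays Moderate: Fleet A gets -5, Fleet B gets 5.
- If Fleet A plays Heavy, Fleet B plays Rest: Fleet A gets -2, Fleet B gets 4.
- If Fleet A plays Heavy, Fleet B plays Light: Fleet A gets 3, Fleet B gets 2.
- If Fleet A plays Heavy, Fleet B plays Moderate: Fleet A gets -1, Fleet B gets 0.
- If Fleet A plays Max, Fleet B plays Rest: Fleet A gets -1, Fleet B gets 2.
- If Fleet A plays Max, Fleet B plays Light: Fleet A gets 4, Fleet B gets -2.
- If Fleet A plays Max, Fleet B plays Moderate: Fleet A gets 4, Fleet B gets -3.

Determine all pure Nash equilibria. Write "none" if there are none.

No pure-strategy Nash equilibrium.

For each strategy profile, look for a profitable unilateral deviation.
(Light, Rest): Fleet A can switch to Moderate (3 → 5). Not NE.
(Light, Light): Fleet A can switch to Heavy (0 → 3). Not NE.
(Light, Moderate): Fleet A can switch to Heavy (-3 → -1). Not NE.
(Moderate, Rest): Fleet B can switch to Light (-4 → 3). Not NE.
(Moderate, Light): Fleet A can switch to Light (-4 → 0). Not NE.
(Moderate, Moderate): Fleet A can switch to Light (-5 → -3). Not NE.
(Heavy, Rest): Fleet A can switch to Light (-2 → 3). Not NE.
(Heavy, Light): Fleet A can switch to Max (3 → 4). Not NE.
(Heavy, Moderate): Fleet A can switch to Max (-1 → 4). Not NE.
(Max, Rest): Fleet A can switch to Light (-1 → 3). Not NE.
(Max, Light): Fleet B can switch to Rest (-2 → 2). Not NE.
(Max, Moderate): Fleet B can switch to Rest (-3 → 2). Not NE.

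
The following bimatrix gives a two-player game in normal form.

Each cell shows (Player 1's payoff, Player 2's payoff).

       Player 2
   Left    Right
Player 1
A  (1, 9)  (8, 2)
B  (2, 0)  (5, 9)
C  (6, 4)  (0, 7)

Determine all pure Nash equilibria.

Player 1 against Left: payoffs 1, 2, 6 → best response C.
Player 1 against Right: payoffs 8, 5, 0 → best response A.
Player 2 against A: payoffs 9, 2 → best response Left.
Player 2 against B: payoffs 0, 9 → best response Right.
Player 2 against C: payoffs 4, 7 → best response Right.
No profile is a mutual best response for all players.

No pure-strategy Nash equilibrium.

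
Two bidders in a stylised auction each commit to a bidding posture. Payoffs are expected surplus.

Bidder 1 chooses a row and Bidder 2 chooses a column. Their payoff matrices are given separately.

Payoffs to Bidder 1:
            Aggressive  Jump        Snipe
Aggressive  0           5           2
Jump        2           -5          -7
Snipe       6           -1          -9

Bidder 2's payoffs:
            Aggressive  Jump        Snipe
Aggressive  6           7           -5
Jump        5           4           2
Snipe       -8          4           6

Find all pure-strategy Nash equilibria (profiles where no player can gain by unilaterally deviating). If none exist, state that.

(Aggressive, Aggressive): Bidder 1 can switch to Jump (0 → 2). Not NE.
(Aggressive, Jump): Bidder 1 gets 5, best alternative -1; Bidder 2 gets 7, best alternative 6. No profitable deviation — NE.
(Aggressive, Snipe): Bidder 2 can switch to Aggressive (-5 → 6). Not NE.
(Jump, Aggressive): Bidder 1 can switch to Snipe (2 → 6). Not NE.
(Jump, Jump): Bidder 1 can switch to Aggressive (-5 → 5). Not NE.
(Jump, Snipe): Bidder 1 can switch to Aggressive (-7 → 2). Not NE.
(Snipe, Aggressive): Bidder 2 can switch to Jump (-8 → 4). Not NE.
(Snipe, Jump): Bidder 1 can switch to Aggressive (-1 → 5). Not NE.
(Snipe, Snipe): Bidder 1 can switch to Aggressive (-9 → 2). Not NE.

(Aggressive, Jump)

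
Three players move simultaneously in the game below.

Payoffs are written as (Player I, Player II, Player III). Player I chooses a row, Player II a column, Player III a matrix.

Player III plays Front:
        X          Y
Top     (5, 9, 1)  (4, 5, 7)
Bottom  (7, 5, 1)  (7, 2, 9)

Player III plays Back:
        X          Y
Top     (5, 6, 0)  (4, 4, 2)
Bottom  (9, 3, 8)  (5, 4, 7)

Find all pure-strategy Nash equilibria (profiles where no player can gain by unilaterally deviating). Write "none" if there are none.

For each strategy profile, look for a profitable unilateral deviation.
(Top, X, Front): Player I can switch to Bottom (5 → 7). Not NE.
(Top, X, Back): Player I can switch to Bottom (5 → 9). Not NE.
(Top, Y, Front): Player I can switch to Bottom (4 → 7). Not NE.
(Top, Y, Back): Player I can switch to Bottom (4 → 5). Not NE.
(Bottom, X, Front): Player III can switch to Back (1 → 8). Not NE.
(Bottom, X, Back): Player II can switch to Y (3 → 4). Not NE.
(The remaining 2 profiles each have a profitable deviation by the same check.)

This game has no pure Nash equilibrium.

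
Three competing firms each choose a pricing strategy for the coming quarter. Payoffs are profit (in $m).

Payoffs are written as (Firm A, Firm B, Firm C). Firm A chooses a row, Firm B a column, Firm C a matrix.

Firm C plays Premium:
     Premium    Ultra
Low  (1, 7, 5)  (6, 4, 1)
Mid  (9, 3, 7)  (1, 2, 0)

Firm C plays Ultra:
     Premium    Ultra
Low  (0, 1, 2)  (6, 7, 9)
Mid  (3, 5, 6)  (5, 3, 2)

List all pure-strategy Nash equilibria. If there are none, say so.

(Low, Premium, Premium): Firm A can switch to Mid (1 → 9). Not NE.
(Low, Premium, Ultra): Firm A can switch to Mid (0 → 3). Not NE.
(Low, Ultra, Premium): Firm B can switch to Premium (4 → 7). Not NE.
(Low, Ultra, Ultra): Firm A gets 6, best alternative 5; Firm B gets 7, best alternative 1; Firm C gets 9, best alternative 1. No profitable deviation — NE.
(Mid, Premium, Premium): Firm A gets 9, best alternative 1; Firm B gets 3, best alternative 2; Firm C gets 7, best alternative 6. No profitable deviation — NE.
(Mid, Premium, Ultra): Firm C can switch to Premium (6 → 7). Not NE.
(Mid, Ultra, Premium): Firm A can switch to Low (1 → 6). Not NE.
(Mid, Ultra, Ultra): Firm A can switch to Low (5 → 6). Not NE.

Pure-strategy Nash equilibria: (Low, Ultra, Ultra) and (Mid, Premium, Premium)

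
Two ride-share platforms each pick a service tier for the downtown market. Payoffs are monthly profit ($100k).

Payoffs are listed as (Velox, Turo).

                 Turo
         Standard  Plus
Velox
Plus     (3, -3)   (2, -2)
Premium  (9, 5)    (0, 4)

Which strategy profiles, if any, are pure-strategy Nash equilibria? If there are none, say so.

Velox against Standard: payoffs 3, 9 → best response Premium.
Velox against Plus: payoffs 2, 0 → best response Plus.
Turo against Plus: payoffs -3, -2 → best response Plus.
Turo against Premium: payoffs 5, 4 → best response Standard.
Mutual best responses: (Plus, Plus); (Premium, Standard).

(Plus, Plus); (Premium, Standard)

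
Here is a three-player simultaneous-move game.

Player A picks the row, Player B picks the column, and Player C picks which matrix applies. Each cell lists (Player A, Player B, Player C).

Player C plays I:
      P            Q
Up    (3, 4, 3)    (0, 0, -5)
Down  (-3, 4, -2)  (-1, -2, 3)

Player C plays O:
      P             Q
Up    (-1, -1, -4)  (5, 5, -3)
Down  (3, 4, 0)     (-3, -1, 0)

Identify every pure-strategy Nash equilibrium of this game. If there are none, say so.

(Up, P, I); (Up, Q, O); (Down, P, O)

For each player, find the best response to each opponent profile; mutual best responses are the pure NE.
Player A against (P, I): payoffs 3, -3 → best response Up.
Player A against (P, O): payoffs -1, 3 → best response Down.
Player A against (Q, I): payoffs 0, -1 → best response Up.
Player A against (Q, O): payoffs 5, -3 → best response Up.
Player B against (Up, I): payoffs 4, 0 → best response P.
Player B against (Up, O): payoffs -1, 5 → best response Q.
Player B against (Down, I): payoffs 4, -2 → best response P.
Player B against (Down, O): payoffs 4, -1 → best response P.
Player C against (Up, P): payoffs 3, -4 → best response I.
Player C against (Up, Q): payoffs -5, -3 → best response O.
Player C against (Down, P): payoffs -2, 0 → best response O.
Player C against (Down, Q): payoffs 3, 0 → best response I.
Mutual best responses: (Up, P, I); (Up, Q, O); (Down, P, O).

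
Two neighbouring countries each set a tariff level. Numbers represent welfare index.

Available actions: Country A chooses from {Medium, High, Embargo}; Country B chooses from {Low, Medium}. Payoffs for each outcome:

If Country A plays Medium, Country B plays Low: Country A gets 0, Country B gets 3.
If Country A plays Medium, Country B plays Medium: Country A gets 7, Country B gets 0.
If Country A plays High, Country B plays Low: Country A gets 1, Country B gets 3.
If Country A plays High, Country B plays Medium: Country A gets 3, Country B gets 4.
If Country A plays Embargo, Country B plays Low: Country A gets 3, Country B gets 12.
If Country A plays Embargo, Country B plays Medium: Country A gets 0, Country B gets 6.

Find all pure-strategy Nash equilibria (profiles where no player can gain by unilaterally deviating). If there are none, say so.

(Medium, Low): Country A can switch to High (0 → 1). Not NE.
(Medium, Medium): Country B can switch to Low (0 → 3). Not NE.
(High, Low): Country A can switch to Embargo (1 → 3). Not NE.
(High, Medium): Country A can switch to Medium (3 → 7). Not NE.
(Embargo, Low): Country A gets 3, best alternative 1; Country B gets 12, best alternative 6. No profitable deviation — NE.
(Embargo, Medium): Country A can switch to Medium (0 → 7). Not NE.

(Embargo, Low)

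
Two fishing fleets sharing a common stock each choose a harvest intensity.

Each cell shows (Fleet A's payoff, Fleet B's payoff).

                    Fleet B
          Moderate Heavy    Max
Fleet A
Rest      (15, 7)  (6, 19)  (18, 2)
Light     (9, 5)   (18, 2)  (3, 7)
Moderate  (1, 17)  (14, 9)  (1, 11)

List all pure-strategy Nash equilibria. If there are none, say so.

There is no pure-strategy Nash equilibrium.

(Rest, Moderate): Fleet B can switch to Heavy (7 → 19). Not NE.
(Rest, Heavy): Fleet A can switch to Light (6 → 18). Not NE.
(Rest, Max): Fleet B can switch to Moderate (2 → 7). Not NE.
(Light, Moderate): Fleet A can switch to Rest (9 → 15). Not NE.
(Light, Heavy): Fleet B can switch to Moderate (2 → 5). Not NE.
(Light, Max): Fleet A can switch to Rest (3 → 18). Not NE.
(The remaining 3 profiles each have a profitable deviation by the same check.)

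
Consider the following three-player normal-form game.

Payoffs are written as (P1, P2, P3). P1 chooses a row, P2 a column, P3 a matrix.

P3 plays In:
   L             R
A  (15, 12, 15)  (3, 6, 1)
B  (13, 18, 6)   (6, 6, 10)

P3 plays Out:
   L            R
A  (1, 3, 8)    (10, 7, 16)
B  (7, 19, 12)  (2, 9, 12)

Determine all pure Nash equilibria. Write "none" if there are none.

(A, L, In) and (A, R, Out) and (B, L, Out)

For each player, find the best response to each opponent profile; mutual best responses are the pure NE.
P1 against (L, In): payoffs 15, 13 → best response A.
P1 against (L, Out): payoffs 1, 7 → best response B.
P1 against (R, In): payoffs 3, 6 → best response B.
P1 against (R, Out): payoffs 10, 2 → best response A.
P2 against (A, In): payoffs 12, 6 → best response L.
P2 against (A, Out): payoffs 3, 7 → best response R.
P2 against (B, In): payoffs 18, 6 → best response L.
P2 against (B, Out): payoffs 19, 9 → best response L.
P3 against (A, L): payoffs 15, 8 → best response In.
P3 against (A, R): payoffs 1, 16 → best response Out.
P3 against (B, L): payoffs 6, 12 → best response Out.
P3 against (B, R): payoffs 10, 12 → best response Out.
Mutual best responses: (A, L, In); (A, R, Out); (B, L, Out).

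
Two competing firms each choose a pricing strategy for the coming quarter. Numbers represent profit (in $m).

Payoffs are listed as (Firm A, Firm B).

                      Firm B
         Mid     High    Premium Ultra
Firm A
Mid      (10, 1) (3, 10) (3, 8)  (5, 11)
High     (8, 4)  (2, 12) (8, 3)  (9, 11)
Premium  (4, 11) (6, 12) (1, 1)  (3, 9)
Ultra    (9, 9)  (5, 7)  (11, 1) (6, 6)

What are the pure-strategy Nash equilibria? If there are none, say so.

(Mid, Mid): Firm B can switch to High (1 → 10). Not NE.
(Mid, High): Firm A can switch to Premium (3 → 6). Not NE.
(Mid, Premium): Firm A can switch to High (3 → 8). Not NE.
(Mid, Ultra): Firm A can switch to High (5 → 9). Not NE.
(High, Mid): Firm A can switch to Mid (8 → 10). Not NE.
(High, High): Firm A can switch to Mid (2 → 3). Not NE.
(High, Premium): Firm A can switch to Ultra (8 → 11). Not NE.
(High, Ultra): Firm B can switch to High (11 → 12). Not NE.
(Premium, Mid): Firm A can switch to Mid (4 → 10). Not NE.
(Premium, High): Firm A gets 6, best alternative 5; Firm B gets 12, best alternative 11. No profitable deviation — NE.
(Premium, Premium): Firm A can switch to Mid (1 → 3). Not NE.
(Premium, Ultra): Firm A can switch to Mid (3 → 5). Not NE.
(Ultra, Mid): Firm A can switch to Mid (9 → 10). Not NE.
(The remaining 3 profiles each have a profitable deviation by the same check.)

The unique pure-strategy Nash equilibrium is (Premium, High).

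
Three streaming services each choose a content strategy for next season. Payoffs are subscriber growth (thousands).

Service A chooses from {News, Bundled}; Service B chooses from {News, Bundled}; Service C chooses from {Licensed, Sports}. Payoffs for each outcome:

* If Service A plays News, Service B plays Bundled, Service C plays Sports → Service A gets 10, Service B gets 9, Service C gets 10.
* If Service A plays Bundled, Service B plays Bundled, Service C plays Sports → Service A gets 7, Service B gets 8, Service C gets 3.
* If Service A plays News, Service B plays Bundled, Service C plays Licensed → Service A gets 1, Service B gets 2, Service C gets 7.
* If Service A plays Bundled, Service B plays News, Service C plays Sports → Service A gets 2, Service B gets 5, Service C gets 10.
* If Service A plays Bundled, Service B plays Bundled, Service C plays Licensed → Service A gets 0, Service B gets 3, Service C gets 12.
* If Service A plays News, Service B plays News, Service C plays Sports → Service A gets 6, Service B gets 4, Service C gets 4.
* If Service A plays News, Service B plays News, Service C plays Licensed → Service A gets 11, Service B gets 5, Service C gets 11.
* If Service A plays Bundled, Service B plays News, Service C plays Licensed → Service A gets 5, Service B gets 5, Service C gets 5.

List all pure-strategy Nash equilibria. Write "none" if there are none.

Pure-strategy Nash equilibria: (News, News, Licensed); (News, Bundled, Sports)

For each player, find the best response to each opponent profile; mutual best responses are the pure NE.
Service A against (News, Licensed): payoffs 11, 5 → best response News.
Service A against (News, Sports): payoffs 6, 2 → best response News.
Service A against (Bundled, Licensed): payoffs 1, 0 → best response News.
Service A against (Bundled, Sports): payoffs 10, 7 → best response News.
Service B against (News, Licensed): payoffs 5, 2 → best response News.
Service B against (News, Sports): payoffs 4, 9 → best response Bundled.
Service B against (Bundled, Licensed): payoffs 5, 3 → best response News.
Service B against (Bundled, Sports): payoffs 5, 8 → best response Bundled.
Service C against (News, News): payoffs 11, 4 → best response Licensed.
Service C against (News, Bundled): payoffs 7, 10 → best response Sports.
Service C against (Bundled, News): payoffs 5, 10 → best response Sports.
Service C against (Bundled, Bundled): payoffs 12, 3 → best response Licensed.
Mutual best responses: (News, News, Licensed); (News, Bundled, Sports).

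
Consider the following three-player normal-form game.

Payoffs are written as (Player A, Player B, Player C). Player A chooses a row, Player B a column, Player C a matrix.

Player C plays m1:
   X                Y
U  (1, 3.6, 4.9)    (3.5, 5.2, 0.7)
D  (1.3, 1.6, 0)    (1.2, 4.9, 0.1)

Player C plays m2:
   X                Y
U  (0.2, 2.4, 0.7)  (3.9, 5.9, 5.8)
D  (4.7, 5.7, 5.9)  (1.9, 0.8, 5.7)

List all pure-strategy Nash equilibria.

Pure-strategy Nash equilibria: (U, Y, m2) and (D, X, m2)

(U, X, m1): Player A can switch to D (1 → 1.3). Not NE.
(U, X, m2): Player A can switch to D (0.2 → 4.7). Not NE.
(U, Y, m1): Player C can switch to m2 (0.7 → 5.8). Not NE.
(U, Y, m2): Player A gets 3.9, best alternative 1.9; Player B gets 5.9, best alternative 2.4; Player C gets 5.8, best alternative 0.7. No profitable deviation — NE.
(D, X, m1): Player B can switch to Y (1.6 → 4.9). Not NE.
(D, X, m2): Player A gets 4.7, best alternative 0.2; Player B gets 5.7, best alternative 0.8; Player C gets 5.9, best alternative 0. No profitable deviation — NE.
(D, Y, m1): Player A can switch to U (1.2 → 3.5). Not NE.
(D, Y, m2): Player A can switch to U (1.9 → 3.9). Not NE.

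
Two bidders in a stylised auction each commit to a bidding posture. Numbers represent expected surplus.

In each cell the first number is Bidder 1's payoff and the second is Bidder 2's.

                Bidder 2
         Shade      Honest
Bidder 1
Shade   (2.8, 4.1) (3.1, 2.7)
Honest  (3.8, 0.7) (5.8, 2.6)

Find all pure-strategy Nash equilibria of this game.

(Honest, Honest)

Bidder 1 against Shade: payoffs 2.8, 3.8 → best response Honest.
Bidder 1 against Honest: payoffs 3.1, 5.8 → best response Honest.
Bidder 2 against Shade: payoffs 4.1, 2.7 → best response Shade.
Bidder 2 against Honest: payoffs 0.7, 2.6 → best response Honest.
Mutual best responses: (Honest, Honest).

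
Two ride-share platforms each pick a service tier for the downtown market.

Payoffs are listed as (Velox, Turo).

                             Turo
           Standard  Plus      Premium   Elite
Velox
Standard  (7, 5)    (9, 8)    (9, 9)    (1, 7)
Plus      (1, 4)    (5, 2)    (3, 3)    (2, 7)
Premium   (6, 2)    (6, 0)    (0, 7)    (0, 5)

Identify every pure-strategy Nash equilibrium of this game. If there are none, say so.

The pure Nash equilibria are (Standard, Premium), (Plus, Elite).

(Standard, Standard): Turo can switch to Plus (5 → 8). Not NE.
(Standard, Plus): Turo can switch to Premium (8 → 9). Not NE.
(Standard, Premium): Velox gets 9, best alternative 3; Turo gets 9, best alternative 8. No profitable deviation — NE.
(Standard, Elite): Velox can switch to Plus (1 → 2). Not NE.
(Plus, Standard): Velox can switch to Standard (1 → 7). Not NE.
(Plus, Plus): Velox can switch to Standard (5 → 9). Not NE.
(Plus, Premium): Velox can switch to Standard (3 → 9). Not NE.
(Plus, Elite): Velox gets 2, best alternative 1; Turo gets 7, best alternative 4. No profitable deviation — NE.
(Premium, Standard): Velox can switch to Standard (6 → 7). Not NE.
(Premium, Plus): Velox can switch to Standard (6 → 9). Not NE.
(The remaining 2 profiles each have a profitable deviation by the same check.)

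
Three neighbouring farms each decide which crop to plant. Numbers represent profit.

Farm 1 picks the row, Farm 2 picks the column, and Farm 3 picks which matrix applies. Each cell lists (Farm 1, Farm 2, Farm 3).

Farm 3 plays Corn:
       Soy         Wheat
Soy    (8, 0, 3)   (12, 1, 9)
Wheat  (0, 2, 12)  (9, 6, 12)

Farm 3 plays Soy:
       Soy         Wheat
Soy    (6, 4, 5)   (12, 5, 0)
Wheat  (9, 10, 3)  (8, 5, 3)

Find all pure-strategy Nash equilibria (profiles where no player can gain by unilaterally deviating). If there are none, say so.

For each strategy profile, look for a profitable unilateral deviation.
(Soy, Soy, Corn): Farm 2 can switch to Wheat (0 → 1). Not NE.
(Soy, Soy, Soy): Farm 1 can switch to Wheat (6 → 9). Not NE.
(Soy, Wheat, Corn): Farm 1 gets 12, best alternative 9; Farm 2 gets 1, best alternative 0; Farm 3 gets 9, best alternative 0. No profitable deviation — NE.
(Soy, Wheat, Soy): Farm 3 can switch to Corn (0 → 9). Not NE.
(Wheat, Soy, Corn): Farm 1 can switch to Soy (0 → 8). Not NE.
(Wheat, Soy, Soy): Farm 3 can switch to Corn (3 → 12). Not NE.
(Wheat, Wheat, Corn): Farm 1 can switch to Soy (9 → 12). Not NE.
(Wheat, Wheat, Soy): Farm 1 can switch to Soy (8 → 12). Not NE.

The unique pure-strategy Nash equilibrium is (Soy, Wheat, Corn).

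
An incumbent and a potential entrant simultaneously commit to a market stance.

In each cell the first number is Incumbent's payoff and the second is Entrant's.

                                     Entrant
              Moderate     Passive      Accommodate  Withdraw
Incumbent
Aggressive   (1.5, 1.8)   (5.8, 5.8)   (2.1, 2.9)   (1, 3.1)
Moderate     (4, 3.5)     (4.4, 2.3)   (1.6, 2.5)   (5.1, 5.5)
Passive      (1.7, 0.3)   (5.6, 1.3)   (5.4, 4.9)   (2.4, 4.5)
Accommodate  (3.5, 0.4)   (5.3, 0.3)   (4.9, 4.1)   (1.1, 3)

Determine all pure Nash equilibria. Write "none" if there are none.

Pure-strategy Nash equilibria: (Aggressive, Passive) and (Moderate, Withdraw) and (Passive, Accommodate)

(Aggressive, Moderate): Incumbent can switch to Moderate (1.5 → 4). Not NE.
(Aggressive, Passive): Incumbent gets 5.8, best alternative 5.6; Entrant gets 5.8, best alternative 3.1. No profitable deviation — NE.
(Aggressive, Accommodate): Incumbent can switch to Passive (2.1 → 5.4). Not NE.
(Aggressive, Withdraw): Incumbent can switch to Moderate (1 → 5.1). Not NE.
(Moderate, Moderate): Entrant can switch to Withdraw (3.5 → 5.5). Not NE.
(Moderate, Passive): Incumbent can switch to Aggressive (4.4 → 5.8). Not NE.
(Moderate, Accommodate): Incumbent can switch to Aggressive (1.6 → 2.1). Not NE.
(Moderate, Withdraw): Incumbent gets 5.1, best alternative 2.4; Entrant gets 5.5, best alternative 3.5. No profitable deviation — NE.
(Passive, Moderate): Incumbent can switch to Moderate (1.7 → 4). Not NE.
(Passive, Passive): Incumbent can switch to Aggressive (5.6 → 5.8). Not NE.
(Passive, Accommodate): Incumbent gets 5.4, best alternative 4.9; Entrant gets 4.9, best alternative 4.5. No profitable deviation — NE.
(The remaining 5 profiles each have a profitable deviation by the same check.)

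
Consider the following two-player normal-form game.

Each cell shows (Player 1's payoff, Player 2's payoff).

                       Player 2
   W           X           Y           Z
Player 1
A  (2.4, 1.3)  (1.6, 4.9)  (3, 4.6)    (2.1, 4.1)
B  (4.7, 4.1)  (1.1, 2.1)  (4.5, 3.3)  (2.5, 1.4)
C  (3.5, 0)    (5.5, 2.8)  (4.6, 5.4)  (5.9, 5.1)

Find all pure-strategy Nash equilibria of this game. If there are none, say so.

For each player, find the best response to each opponent profile; mutual best responses are the pure NE.
Player 1 against W: payoffs 2.4, 4.7, 3.5 → best response B.
Player 1 against X: payoffs 1.6, 1.1, 5.5 → best response C.
Player 1 against Y: payoffs 3, 4.5, 4.6 → best response C.
Player 1 against Z: payoffs 2.1, 2.5, 5.9 → best response C.
Player 2 against A: payoffs 1.3, 4.9, 4.6, 4.1 → best response X.
Player 2 against B: payoffs 4.1, 2.1, 3.3, 1.4 → best response W.
Player 2 against C: payoffs 0, 2.8, 5.4, 5.1 → best response Y.
Mutual best responses: (B, W); (C, Y).

(B, W) and (C, Y)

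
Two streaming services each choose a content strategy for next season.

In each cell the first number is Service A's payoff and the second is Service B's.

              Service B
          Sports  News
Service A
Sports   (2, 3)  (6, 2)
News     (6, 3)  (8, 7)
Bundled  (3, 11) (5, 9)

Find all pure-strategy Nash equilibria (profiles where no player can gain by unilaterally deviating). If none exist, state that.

Pure NE: (News, News)

Service A against Sports: payoffs 2, 6, 3 → best response News.
Service A against News: payoffs 6, 8, 5 → best response News.
Service B against Sports: payoffs 3, 2 → best response Sports.
Service B against News: payoffs 3, 7 → best response News.
Service B against Bundled: payoffs 11, 9 → best response Sports.
Mutual best responses: (News, News).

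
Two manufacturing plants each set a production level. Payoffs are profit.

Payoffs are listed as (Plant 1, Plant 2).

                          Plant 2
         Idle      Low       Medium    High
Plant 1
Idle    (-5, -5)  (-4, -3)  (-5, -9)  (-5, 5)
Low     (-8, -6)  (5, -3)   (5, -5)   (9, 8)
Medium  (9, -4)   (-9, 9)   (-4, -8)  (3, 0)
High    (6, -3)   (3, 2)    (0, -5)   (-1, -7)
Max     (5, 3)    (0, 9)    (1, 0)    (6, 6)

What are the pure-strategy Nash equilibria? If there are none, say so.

Plant 1 against Idle: payoffs -5, -8, 9, 6, 5 → best response Medium.
Plant 1 against Low: payoffs -4, 5, -9, 3, 0 → best response Low.
Plant 1 against Medium: payoffs -5, 5, -4, 0, 1 → best response Low.
Plant 1 against High: payoffs -5, 9, 3, -1, 6 → best response Low.
Plant 2 against Idle: payoffs -5, -3, -9, 5 → best response High.
Plant 2 against Low: payoffs -6, -3, -5, 8 → best response High.
Plant 2 against Medium: payoffs -4, 9, -8, 0 → best response Low.
Plant 2 against High: payoffs -3, 2, -5, -7 → best response Low.
Plant 2 against Max: payoffs 3, 9, 0, 6 → best response Low.
Mutual best responses: (Low, High).

The unique pure-strategy Nash equilibrium is (Low, High).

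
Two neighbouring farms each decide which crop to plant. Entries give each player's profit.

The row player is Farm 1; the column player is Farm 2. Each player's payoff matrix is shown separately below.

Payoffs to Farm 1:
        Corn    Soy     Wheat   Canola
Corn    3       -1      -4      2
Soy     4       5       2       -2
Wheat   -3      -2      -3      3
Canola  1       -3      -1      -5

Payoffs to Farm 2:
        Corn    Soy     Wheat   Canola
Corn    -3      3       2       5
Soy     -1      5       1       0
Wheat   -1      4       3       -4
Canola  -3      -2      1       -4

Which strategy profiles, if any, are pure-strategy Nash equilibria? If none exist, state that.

Pure NE: (Soy, Soy)

Farm 1 against Corn: payoffs 3, 4, -3, 1 → best response Soy.
Farm 1 against Soy: payoffs -1, 5, -2, -3 → best response Soy.
Farm 1 against Wheat: payoffs -4, 2, -3, -1 → best response Soy.
Farm 1 against Canola: payoffs 2, -2, 3, -5 → best response Wheat.
Farm 2 against Corn: payoffs -3, 3, 2, 5 → best response Canola.
Farm 2 against Soy: payoffs -1, 5, 1, 0 → best response Soy.
Farm 2 against Wheat: payoffs -1, 4, 3, -4 → best response Soy.
Farm 2 against Canola: payoffs -3, -2, 1, -4 → best response Wheat.
Mutual best responses: (Soy, Soy).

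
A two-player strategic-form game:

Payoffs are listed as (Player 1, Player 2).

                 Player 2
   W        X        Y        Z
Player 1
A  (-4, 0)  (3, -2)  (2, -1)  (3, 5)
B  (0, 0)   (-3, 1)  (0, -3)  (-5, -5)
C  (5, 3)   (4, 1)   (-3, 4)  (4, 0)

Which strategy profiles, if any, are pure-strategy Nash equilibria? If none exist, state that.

For each strategy profile, look for a profitable unilateral deviation.
(A, W): Player 1 can switch to B (-4 → 0). Not NE.
(A, X): Player 1 can switch to C (3 → 4). Not NE.
(A, Y): Player 2 can switch to W (-1 → 0). Not NE.
(A, Z): Player 1 can switch to C (3 → 4). Not NE.
(B, W): Player 1 can switch to C (0 → 5). Not NE.
(B, X): Player 1 can switch to A (-3 → 3). Not NE.
(B, Y): Player 1 can switch to A (0 → 2). Not NE.
(B, Z): Player 1 can switch to A (-5 → 3). Not NE.
(C, W): Player 2 can switch to Y (3 → 4). Not NE.
(C, X): Player 2 can switch to W (1 → 3). Not NE.
(C, Y): Player 1 can switch to A (-3 → 2). Not NE.
(C, Z): Player 2 can switch to W (0 → 3). Not NE.

none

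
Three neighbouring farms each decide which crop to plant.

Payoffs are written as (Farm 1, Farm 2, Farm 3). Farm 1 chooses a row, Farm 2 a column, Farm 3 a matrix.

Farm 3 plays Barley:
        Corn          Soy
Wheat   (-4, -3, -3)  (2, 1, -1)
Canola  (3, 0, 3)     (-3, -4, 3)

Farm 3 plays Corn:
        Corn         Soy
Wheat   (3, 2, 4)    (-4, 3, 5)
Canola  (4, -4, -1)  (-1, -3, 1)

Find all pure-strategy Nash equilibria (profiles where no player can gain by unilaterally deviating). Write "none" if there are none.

Farm 1 against (Corn, Barley): payoffs -4, 3 → best response Canola.
Farm 1 against (Corn, Corn): payoffs 3, 4 → best response Canola.
Farm 1 against (Soy, Barley): payoffs 2, -3 → best response Wheat.
Farm 1 against (Soy, Corn): payoffs -4, -1 → best response Canola.
Farm 2 against (Wheat, Barley): payoffs -3, 1 → best response Soy.
Farm 2 against (Wheat, Corn): payoffs 2, 3 → best response Soy.
Farm 2 against (Canola, Barley): payoffs 0, -4 → best response Corn.
Farm 2 against (Canola, Corn): payoffs -4, -3 → best response Soy.
Farm 3 against (Wheat, Corn): payoffs -3, 4 → best response Corn.
Farm 3 against (Wheat, Soy): payoffs -1, 5 → best response Corn.
Farm 3 against (Canola, Corn): payoffs 3, -1 → best response Barley.
Farm 3 against (Canola, Soy): payoffs 3, 1 → best response Barley.
Mutual best responses: (Canola, Corn, Barley).

Pure NE: (Canola, Corn, Barley)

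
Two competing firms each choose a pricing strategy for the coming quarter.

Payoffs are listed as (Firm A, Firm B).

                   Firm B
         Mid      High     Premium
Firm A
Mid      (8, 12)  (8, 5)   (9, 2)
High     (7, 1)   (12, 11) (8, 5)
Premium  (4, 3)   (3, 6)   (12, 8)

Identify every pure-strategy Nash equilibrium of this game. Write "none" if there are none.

(Mid, Mid): Firm A gets 8, best alternative 7; Firm B gets 12, best alternative 5. No profitable deviation — NE.
(Mid, High): Firm A can switch to High (8 → 12). Not NE.
(Mid, Premium): Firm A can switch to Premium (9 → 12). Not NE.
(High, Mid): Firm A can switch to Mid (7 → 8). Not NE.
(High, High): Firm A gets 12, best alternative 8; Firm B gets 11, best alternative 5. No profitable deviation — NE.
(High, Premium): Firm A can switch to Mid (8 → 9). Not NE.
(Premium, Mid): Firm A can switch to Mid (4 → 8). Not NE.
(Premium, High): Firm A can switch to Mid (3 → 8). Not NE.
(Premium, Premium): Firm A gets 12, best alternative 9; Firm B gets 8, best alternative 6. No profitable deviation — NE.

(Mid, Mid) and (High, High) and (Premium, Premium)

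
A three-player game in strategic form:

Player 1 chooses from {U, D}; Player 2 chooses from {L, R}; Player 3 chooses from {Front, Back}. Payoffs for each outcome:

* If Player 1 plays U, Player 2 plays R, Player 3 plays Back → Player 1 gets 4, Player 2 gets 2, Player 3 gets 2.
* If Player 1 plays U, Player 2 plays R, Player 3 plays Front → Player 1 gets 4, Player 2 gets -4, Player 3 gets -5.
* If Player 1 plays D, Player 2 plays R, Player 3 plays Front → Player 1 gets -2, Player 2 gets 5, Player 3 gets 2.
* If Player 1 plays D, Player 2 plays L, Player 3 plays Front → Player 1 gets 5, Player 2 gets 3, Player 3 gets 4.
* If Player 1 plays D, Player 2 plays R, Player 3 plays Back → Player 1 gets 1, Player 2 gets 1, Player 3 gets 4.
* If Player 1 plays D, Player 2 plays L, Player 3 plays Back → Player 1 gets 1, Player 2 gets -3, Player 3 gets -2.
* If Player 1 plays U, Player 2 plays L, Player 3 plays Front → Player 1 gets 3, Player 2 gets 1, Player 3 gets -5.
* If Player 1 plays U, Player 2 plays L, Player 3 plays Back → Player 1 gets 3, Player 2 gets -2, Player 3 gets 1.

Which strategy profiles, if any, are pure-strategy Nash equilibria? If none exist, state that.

Player 1 against (L, Front): payoffs 3, 5 → best response D.
Player 1 against (L, Back): payoffs 3, 1 → best response U.
Player 1 against (R, Front): payoffs 4, -2 → best response U.
Player 1 against (R, Back): payoffs 4, 1 → best response U.
Player 2 against (U, Front): payoffs 1, -4 → best response L.
Player 2 against (U, Back): payoffs -2, 2 → best response R.
Player 2 against (D, Front): payoffs 3, 5 → best response R.
Player 2 against (D, Back): payoffs -3, 1 → best response R.
Player 3 against (U, L): payoffs -5, 1 → best response Back.
Player 3 against (U, R): payoffs -5, 2 → best response Back.
Player 3 against (D, L): payoffs 4, -2 → best response Front.
Player 3 against (D, R): payoffs 2, 4 → best response Back.
Mutual best responses: (U, R, Back).

(U, R, Back)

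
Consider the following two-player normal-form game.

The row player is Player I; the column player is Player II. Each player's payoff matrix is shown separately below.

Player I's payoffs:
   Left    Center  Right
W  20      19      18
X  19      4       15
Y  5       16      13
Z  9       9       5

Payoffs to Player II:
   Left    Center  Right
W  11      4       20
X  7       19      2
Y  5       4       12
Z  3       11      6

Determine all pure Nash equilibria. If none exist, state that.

Player I against Left: payoffs 20, 19, 5, 9 → best response W.
Player I against Center: payoffs 19, 4, 16, 9 → best response W.
Player I against Right: payoffs 18, 15, 13, 5 → best response W.
Player II against W: payoffs 11, 4, 20 → best response Right.
Player II against X: payoffs 7, 19, 2 → best response Center.
Player II against Y: payoffs 5, 4, 12 → best response Right.
Player II against Z: payoffs 3, 11, 6 → best response Center.
Mutual best responses: (W, Right).

Pure NE: (W, Right)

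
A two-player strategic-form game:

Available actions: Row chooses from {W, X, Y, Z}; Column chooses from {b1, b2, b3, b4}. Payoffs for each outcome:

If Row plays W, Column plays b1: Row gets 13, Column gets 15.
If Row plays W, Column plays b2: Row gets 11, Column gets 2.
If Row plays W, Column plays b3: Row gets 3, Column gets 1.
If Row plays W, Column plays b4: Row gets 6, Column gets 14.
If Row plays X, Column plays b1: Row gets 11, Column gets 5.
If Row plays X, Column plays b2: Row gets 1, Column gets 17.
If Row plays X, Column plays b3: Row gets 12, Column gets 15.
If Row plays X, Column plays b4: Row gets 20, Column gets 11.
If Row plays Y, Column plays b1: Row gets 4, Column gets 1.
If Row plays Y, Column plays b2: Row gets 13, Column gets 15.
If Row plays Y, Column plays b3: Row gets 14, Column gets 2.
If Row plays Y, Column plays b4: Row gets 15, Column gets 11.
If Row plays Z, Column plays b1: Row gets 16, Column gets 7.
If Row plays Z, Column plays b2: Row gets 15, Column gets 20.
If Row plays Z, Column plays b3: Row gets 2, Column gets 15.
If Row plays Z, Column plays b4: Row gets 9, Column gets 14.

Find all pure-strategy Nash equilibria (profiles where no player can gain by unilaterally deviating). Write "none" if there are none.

Row against b1: payoffs 13, 11, 4, 16 → best response Z.
Row against b2: payoffs 11, 1, 13, 15 → best response Z.
Row against b3: payoffs 3, 12, 14, 2 → best response Y.
Row against b4: payoffs 6, 20, 15, 9 → best response X.
Column against W: payoffs 15, 2, 1, 14 → best response b1.
Column against X: payoffs 5, 17, 15, 11 → best response b2.
Column against Y: payoffs 1, 15, 2, 11 → best response b2.
Column against Z: payoffs 7, 20, 15, 14 → best response b2.
Mutual best responses: (Z, b2).

(Z, b2)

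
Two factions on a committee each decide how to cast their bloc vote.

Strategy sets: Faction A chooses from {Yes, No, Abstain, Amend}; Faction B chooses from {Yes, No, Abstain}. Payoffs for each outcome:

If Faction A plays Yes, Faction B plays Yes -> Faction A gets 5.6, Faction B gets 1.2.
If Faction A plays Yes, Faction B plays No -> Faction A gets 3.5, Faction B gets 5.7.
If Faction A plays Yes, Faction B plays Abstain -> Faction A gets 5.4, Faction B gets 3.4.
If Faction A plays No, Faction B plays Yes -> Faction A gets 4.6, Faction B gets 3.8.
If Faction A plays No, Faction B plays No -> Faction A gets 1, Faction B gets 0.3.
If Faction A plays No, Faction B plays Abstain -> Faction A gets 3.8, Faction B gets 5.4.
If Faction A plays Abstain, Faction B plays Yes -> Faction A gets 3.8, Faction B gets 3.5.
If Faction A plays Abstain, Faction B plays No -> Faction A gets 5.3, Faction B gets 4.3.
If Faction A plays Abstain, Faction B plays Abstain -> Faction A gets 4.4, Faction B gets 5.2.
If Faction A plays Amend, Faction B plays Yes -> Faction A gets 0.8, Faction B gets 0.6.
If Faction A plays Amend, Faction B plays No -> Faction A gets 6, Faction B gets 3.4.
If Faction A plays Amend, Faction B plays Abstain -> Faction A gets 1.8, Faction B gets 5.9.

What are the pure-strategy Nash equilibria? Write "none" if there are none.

There is no pure-strategy Nash equilibrium.

Mark each player's best response to every combination of opponents' strategies; a profile where every player is best-responding is a pure Nash equilibrium.
Faction A against Yes: payoffs 5.6, 4.6, 3.8, 0.8 → best response Yes.
Faction A against No: payoffs 3.5, 1, 5.3, 6 → best response Amend.
Faction A against Abstain: payoffs 5.4, 3.8, 4.4, 1.8 → best response Yes.
Faction B against Yes: payoffs 1.2, 5.7, 3.4 → best response No.
Faction B against No: payoffs 3.8, 0.3, 5.4 → best response Abstain.
Faction B against Abstain: payoffs 3.5, 4.3, 5.2 → best response Abstain.
Faction B against Amend: payoffs 0.6, 3.4, 5.9 → best response Abstain.
No profile is a mutual best response for all players.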